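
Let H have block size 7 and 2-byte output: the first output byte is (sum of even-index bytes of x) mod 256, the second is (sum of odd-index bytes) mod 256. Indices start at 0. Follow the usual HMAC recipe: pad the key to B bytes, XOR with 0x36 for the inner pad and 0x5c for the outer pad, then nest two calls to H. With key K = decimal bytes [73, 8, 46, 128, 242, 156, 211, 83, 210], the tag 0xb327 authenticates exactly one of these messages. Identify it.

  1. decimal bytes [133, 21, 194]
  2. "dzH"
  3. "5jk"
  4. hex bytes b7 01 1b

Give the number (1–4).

Key decimal bytes [73, 8, 46, 128, 242, 156, 211, 83, 210] = 49 08 2e 80 f2 9c d3 53 d2 is 9 bytes > B = 7, so hash it first: H(key) = 0e 77, then zero-pad to 7 bytes: K' = 0e 77 00 00 00 00 00.
K' ⊕ ipad = 38 41 36 36 36 36 36; K' ⊕ opad = 52 2b 5c 5c 5c 5c 5c.
m1: inner = H(38 41 36 36 36 36 36 85 15 c2) = ef f4; tag = H(52 2b 5c 5c 5c 5c 5c ef f4) = 5ad2
m2: inner = H(38 41 36 36 36 36 36 64 7a 48) = 54 59; tag = H(52 2b 5c 5c 5c 5c 5c 54 59) = bf37
m3: inner = H(38 41 36 36 36 36 36 35 6a 6b) = 44 4d; tag = H(52 2b 5c 5c 5c 5c 5c 44 4d) = b327 ← matches
m4: inner = H(38 41 36 36 36 36 36 b7 01 1b) = db 7f; tag = H(52 2b 5c 5c 5c 5c 5c db 7f) = e5be

3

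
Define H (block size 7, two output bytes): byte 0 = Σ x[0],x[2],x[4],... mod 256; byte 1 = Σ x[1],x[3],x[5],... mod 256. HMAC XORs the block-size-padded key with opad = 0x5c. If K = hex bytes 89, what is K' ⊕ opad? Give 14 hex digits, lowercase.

d55c5c5c5c5c5c

Key hex bytes 89 is 1 byte ≤ B = 7; zero-pad to 7 bytes: K' = 89 00 00 00 00 00 00.
XOR each byte with 0x5c: 89⊕5c=d5, 00⊕5c=5c, 00⊕5c=5c, 00⊕5c=5c, 00⊕5c=5c, 00⊕5c=5c, 00⊕5c=5c.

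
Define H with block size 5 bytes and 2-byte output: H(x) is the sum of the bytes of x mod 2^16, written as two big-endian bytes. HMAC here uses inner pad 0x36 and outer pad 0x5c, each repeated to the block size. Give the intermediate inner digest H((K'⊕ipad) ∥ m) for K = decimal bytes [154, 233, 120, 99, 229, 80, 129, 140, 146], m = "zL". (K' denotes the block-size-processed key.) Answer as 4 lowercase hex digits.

Key decimal bytes [154, 233, 120, 99, 229, 80, 129, 140, 146] = 9a e9 78 63 e5 50 81 8c 92 is 9 bytes > B = 5, so hash it first: H(key) = 05 32, then zero-pad to 5 bytes: K' = 05 32 00 00 00.
K' ⊕ ipad = 33 04 36 36 36.
Inner input = 33 04 36 36 36 ∥ 7a 4c.
Inner hash: sum = 51+4+54+54+54+122+76 = 415 → 01 9f.

019f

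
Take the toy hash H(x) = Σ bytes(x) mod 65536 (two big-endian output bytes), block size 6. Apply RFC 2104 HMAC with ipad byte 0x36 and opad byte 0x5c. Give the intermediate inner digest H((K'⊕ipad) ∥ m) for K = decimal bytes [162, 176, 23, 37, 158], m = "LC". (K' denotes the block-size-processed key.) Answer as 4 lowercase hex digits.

02bb

Key decimal bytes [162, 176, 23, 37, 158] = a2 b0 17 25 9e is 5 bytes ≤ B = 6; zero-pad to 6 bytes: K' = a2 b0 17 25 9e 00.
K' ⊕ ipad = 94 86 21 13 a8 36.
Inner input = 94 86 21 13 a8 36 ∥ 4c 43.
Inner hash: sum = 148+134+33+19+168+54+76+67 = 699 → 02 bb.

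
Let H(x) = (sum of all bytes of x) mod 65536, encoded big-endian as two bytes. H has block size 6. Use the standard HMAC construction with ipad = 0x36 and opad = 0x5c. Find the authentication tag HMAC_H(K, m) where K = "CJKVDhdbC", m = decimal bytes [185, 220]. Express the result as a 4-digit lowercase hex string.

Key "CJKVDhdbC" = 43 4a 4b 56 44 68 64 62 43 is 9 bytes > B = 6, so hash it first: H(key) = 02 e3, then zero-pad to 6 bytes: K' = 02 e3 00 00 00 00.
K' ⊕ ipad = 34 d5 36 36 36 36.  K' ⊕ opad = 5e bf 5c 5c 5c 5c.
Inner input = (K'⊕ipad) ∥ m = 34 d5 36 36 36 36 ∥ b9 dc.
Inner hash: sum = 52+213+54+54+54+54+185+220 = 886 → 03 76.
Outer input = (K'⊕opad) ∥ inner = 5e bf 5c 5c 5c 5c ∥ 03 76.
Outer hash (tag): sum = 94+191+92+92+92+92+3+118 = 774 → 03 06.

0306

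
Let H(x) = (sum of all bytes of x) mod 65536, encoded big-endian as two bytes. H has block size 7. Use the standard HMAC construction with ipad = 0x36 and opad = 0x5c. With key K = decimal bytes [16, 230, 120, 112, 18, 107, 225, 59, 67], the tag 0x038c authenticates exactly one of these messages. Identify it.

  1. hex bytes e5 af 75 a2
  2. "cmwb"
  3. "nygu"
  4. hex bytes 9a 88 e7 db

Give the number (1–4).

2

Key decimal bytes [16, 230, 120, 112, 18, 107, 225, 59, 67] = 10 e6 78 70 12 6b e1 3b 43 is 9 bytes > B = 7, so hash it first: H(key) = 03 ba, then zero-pad to 7 bytes: K' = 03 ba 00 00 00 00 00.
K' ⊕ ipad = 35 8c 36 36 36 36 36; K' ⊕ opad = 5f e6 5c 5c 5c 5c 5c.
m1: inner = H(35 8c 36 36 36 36 36 e5 af 75 a2) = 04 7a; tag = H(5f e6 5c 5c 5c 5c 5c 04 7a) = 038f
m2: inner = H(35 8c 36 36 36 36 36 63 6d 77 62) = 03 78; tag = H(5f e6 5c 5c 5c 5c 5c 03 78) = 038c ← matches
m3: inner = H(35 8c 36 36 36 36 36 6e 79 67 75) = 03 92; tag = H(5f e6 5c 5c 5c 5c 5c 03 92) = 03a6
m4: inner = H(35 8c 36 36 36 36 36 9a 88 e7 db) = 04 b3; tag = H(5f e6 5c 5c 5c 5c 5c 04 b3) = 03c8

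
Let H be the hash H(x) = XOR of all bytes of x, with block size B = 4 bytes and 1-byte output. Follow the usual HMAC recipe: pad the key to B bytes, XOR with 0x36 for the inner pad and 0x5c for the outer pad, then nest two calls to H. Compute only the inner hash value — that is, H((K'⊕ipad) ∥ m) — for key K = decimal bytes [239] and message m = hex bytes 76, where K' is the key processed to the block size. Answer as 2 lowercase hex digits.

Key decimal bytes [239] = ef is 1 byte ≤ B = 4; zero-pad to 4 bytes: K' = ef 00 00 00.
K' ⊕ ipad = d9 36 36 36.
Inner input = d9 36 36 36 ∥ 76.
Inner hash: XOR d9⊕36⊕36⊕36⊕76 = 99.

99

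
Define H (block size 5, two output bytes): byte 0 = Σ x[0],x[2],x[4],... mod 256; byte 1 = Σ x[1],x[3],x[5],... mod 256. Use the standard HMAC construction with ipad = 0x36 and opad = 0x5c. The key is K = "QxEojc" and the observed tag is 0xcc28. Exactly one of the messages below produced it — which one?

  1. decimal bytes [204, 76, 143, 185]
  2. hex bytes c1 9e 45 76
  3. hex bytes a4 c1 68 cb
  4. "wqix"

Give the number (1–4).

2

Key "QxEojc" = 51 78 45 6f 6a 63 is 6 bytes > B = 5, so hash it first: H(key) = 00 4a, then zero-pad to 5 bytes: K' = 00 4a 00 00 00.
K' ⊕ ipad = 36 7c 36 36 36; K' ⊕ opad = 5c 16 5c 5c 5c.
m1: inner = H(36 7c 36 36 36 cc 4c 8f b9) = a7 0d; tag = H(5c 16 5c 5c 5c a7 0d) = 2119
m2: inner = H(36 7c 36 36 36 c1 9e 45 76) = b6 b8; tag = H(5c 16 5c 5c 5c b6 b8) = cc28 ← matches
m3: inner = H(36 7c 36 36 36 a4 c1 68 cb) = 2e be; tag = H(5c 16 5c 5c 5c 2e be) = d2a0
m4: inner = H(36 7c 36 36 36 77 71 69 78) = 8b 92; tag = H(5c 16 5c 5c 5c 8b 92) = a6fd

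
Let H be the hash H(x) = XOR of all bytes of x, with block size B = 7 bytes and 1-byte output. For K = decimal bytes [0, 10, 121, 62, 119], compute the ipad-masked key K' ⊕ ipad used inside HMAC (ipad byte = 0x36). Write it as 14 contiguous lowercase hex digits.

363c4f08413636

Key decimal bytes [0, 10, 121, 62, 119] = 00 0a 79 3e 77 is 5 bytes ≤ B = 7; zero-pad to 7 bytes: K' = 00 0a 79 3e 77 00 00.
XOR each byte with 0x36: 00⊕36=36, 0a⊕36=3c, 79⊕36=4f, 3e⊕36=08, 77⊕36=41, 00⊕36=36, 00⊕36=36.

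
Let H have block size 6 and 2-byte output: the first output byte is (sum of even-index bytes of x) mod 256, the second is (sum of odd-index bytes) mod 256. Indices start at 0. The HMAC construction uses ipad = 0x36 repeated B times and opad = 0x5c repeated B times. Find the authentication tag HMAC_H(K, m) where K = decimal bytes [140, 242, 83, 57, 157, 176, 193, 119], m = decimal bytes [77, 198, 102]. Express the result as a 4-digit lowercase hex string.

435c

Key decimal bytes [140, 242, 83, 57, 157, 176, 193, 119] = 8c f2 53 39 9d b0 c1 77 is 8 bytes > B = 6, so hash it first: H(key) = 3d 52, then zero-pad to 6 bytes: K' = 3d 52 00 00 00 00.
K' ⊕ ipad = 0b 64 36 36 36 36.  K' ⊕ opad = 61 0e 5c 5c 5c 5c.
Inner input = (K'⊕ipad) ∥ m = 0b 64 36 36 36 36 ∥ 4d c6 66.
Inner hash: even-index sum = 298 mod 256 = 42; odd-index sum = 406 mod 256 = 150 → 2a 96.
Outer input = (K'⊕opad) ∥ inner = 61 0e 5c 5c 5c 5c ∥ 2a 96.
Outer hash (tag): even-index sum = 323 mod 256 = 67; odd-index sum = 348 mod 256 = 92 → 43 5c.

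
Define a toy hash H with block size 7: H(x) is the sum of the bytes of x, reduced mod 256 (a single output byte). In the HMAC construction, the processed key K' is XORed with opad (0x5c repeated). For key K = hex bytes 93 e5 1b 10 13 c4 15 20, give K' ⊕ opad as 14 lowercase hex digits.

Key hex bytes 93 e5 1b 10 13 c4 15 20 is 8 bytes > B = 7, so hash it first: H(key) = af, then zero-pad to 7 bytes: K' = af 00 00 00 00 00 00.
XOR each byte with 0x5c: af⊕5c=f3, 00⊕5c=5c, 00⊕5c=5c, 00⊕5c=5c, 00⊕5c=5c, 00⊕5c=5c, 00⊕5c=5c.

f35c5c5c5c5c5c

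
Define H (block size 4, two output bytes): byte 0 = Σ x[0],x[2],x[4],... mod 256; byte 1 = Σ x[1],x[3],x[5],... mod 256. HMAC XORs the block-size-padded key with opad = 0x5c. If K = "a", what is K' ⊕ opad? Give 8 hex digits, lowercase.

Key "a" = 61 is 1 byte ≤ B = 4; zero-pad to 4 bytes: K' = 61 00 00 00.
XOR each byte with 0x5c: 61⊕5c=3d, 00⊕5c=5c, 00⊕5c=5c, 00⊕5c=5c.

3d5c5c5c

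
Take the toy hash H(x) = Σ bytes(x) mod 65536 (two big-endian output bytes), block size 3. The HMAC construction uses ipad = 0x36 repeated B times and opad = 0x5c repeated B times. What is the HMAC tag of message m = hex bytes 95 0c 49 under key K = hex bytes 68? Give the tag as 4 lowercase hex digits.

Key hex bytes 68 is 1 byte ≤ B = 3; zero-pad to 3 bytes: K' = 68 00 00.
K' ⊕ ipad = 5e 36 36.  K' ⊕ opad = 34 5c 5c.
Inner input = (K'⊕ipad) ∥ m = 5e 36 36 ∥ 95 0c 49.
Inner hash: sum = 94+54+54+149+12+73 = 436 → 01 b4.
Outer input = (K'⊕opad) ∥ inner = 34 5c 5c ∥ 01 b4.
Outer hash (tag): sum = 52+92+92+1+180 = 417 → 01 a1.

01a1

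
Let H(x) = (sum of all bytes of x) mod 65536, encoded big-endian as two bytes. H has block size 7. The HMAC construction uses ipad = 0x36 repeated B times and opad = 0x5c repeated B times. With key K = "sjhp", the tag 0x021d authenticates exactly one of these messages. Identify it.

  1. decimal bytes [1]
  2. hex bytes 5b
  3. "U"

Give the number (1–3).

Key "sjhp" = 73 6a 68 70 is 4 bytes ≤ B = 7; zero-pad to 7 bytes: K' = 73 6a 68 70 00 00 00.
K' ⊕ ipad = 45 5c 5e 46 36 36 36; K' ⊕ opad = 2f 36 34 2c 5c 5c 5c.
m1: inner = H(45 5c 5e 46 36 36 36 01) = 01 e8; tag = H(2f 36 34 2c 5c 5c 5c 01 e8) = 02c2
m2: inner = H(45 5c 5e 46 36 36 36 5b) = 02 42; tag = H(2f 36 34 2c 5c 5c 5c 02 42) = 021d ← matches
m3: inner = H(45 5c 5e 46 36 36 36 55) = 02 3c; tag = H(2f 36 34 2c 5c 5c 5c 02 3c) = 0217

2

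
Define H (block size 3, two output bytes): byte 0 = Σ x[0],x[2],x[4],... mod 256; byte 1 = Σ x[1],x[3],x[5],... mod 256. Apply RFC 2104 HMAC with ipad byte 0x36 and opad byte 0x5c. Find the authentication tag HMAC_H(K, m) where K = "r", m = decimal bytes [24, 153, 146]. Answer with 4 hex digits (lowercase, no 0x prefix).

Key "r" = 72 is 1 byte ≤ B = 3; zero-pad to 3 bytes: K' = 72 00 00.
K' ⊕ ipad = 44 36 36.  K' ⊕ opad = 2e 5c 5c.
Inner input = (K'⊕ipad) ∥ m = 44 36 36 ∥ 18 99 92.
Inner hash: even-index sum = 275 mod 256 = 19; odd-index sum = 224 mod 256 = 224 → 13 e0.
Outer input = (K'⊕opad) ∥ inner = 2e 5c 5c ∥ 13 e0.
Outer hash (tag): even-index sum = 362 mod 256 = 106; odd-index sum = 111 mod 256 = 111 → 6a 6f.

6a6f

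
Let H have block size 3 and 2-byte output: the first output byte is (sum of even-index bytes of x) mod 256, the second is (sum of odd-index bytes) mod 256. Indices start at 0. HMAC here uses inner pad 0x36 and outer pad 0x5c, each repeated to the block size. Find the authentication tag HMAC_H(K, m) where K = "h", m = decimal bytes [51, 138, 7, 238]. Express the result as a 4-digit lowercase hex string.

Key "h" = 68 is 1 byte ≤ B = 3; zero-pad to 3 bytes: K' = 68 00 00.
K' ⊕ ipad = 5e 36 36.  K' ⊕ opad = 34 5c 5c.
Inner input = (K'⊕ipad) ∥ m = 5e 36 36 ∥ 33 8a 07 ee.
Inner hash: even-index sum = 524 mod 256 = 12; odd-index sum = 112 mod 256 = 112 → 0c 70.
Outer input = (K'⊕opad) ∥ inner = 34 5c 5c ∥ 0c 70.
Outer hash (tag): even-index sum = 256 mod 256 = 0; odd-index sum = 104 mod 256 = 104 → 00 68.

0068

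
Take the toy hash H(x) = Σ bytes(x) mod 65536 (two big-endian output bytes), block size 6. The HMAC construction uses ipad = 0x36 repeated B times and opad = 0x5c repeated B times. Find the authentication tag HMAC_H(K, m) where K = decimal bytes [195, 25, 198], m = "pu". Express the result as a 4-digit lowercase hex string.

0330

Key decimal bytes [195, 25, 198] = c3 19 c6 is 3 bytes ≤ B = 6; zero-pad to 6 bytes: K' = c3 19 c6 00 00 00.
K' ⊕ ipad = f5 2f f0 36 36 36.  K' ⊕ opad = 9f 45 9a 5c 5c 5c.
Inner input = (K'⊕ipad) ∥ m = f5 2f f0 36 36 36 ∥ 70 75.
Inner hash: sum = 245+47+240+54+54+54+112+117 = 923 → 03 9b.
Outer input = (K'⊕opad) ∥ inner = 9f 45 9a 5c 5c 5c ∥ 03 9b.
Outer hash (tag): sum = 159+69+154+92+92+92+3+155 = 816 → 03 30.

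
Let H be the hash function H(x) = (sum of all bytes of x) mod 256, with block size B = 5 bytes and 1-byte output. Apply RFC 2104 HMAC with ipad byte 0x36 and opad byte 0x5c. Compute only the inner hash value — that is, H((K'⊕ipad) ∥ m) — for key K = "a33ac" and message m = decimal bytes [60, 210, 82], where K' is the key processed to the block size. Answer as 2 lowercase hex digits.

Key "a33ac" = 61 33 33 61 63 is exactly B = 5 bytes: K' = 61 33 33 61 63.
K' ⊕ ipad = 57 05 05 57 55.
Inner input = 57 05 05 57 55 ∥ 3c d2 52.
Inner hash: sum = 87+5+5+87+85+60+210+82 = 621; mod 256 = 109 → 6d.

6d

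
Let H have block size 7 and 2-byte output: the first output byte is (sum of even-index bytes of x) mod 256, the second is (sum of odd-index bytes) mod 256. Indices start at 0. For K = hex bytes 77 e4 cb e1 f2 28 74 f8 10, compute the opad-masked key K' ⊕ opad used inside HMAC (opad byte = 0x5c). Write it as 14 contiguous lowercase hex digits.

Key hex bytes 77 e4 cb e1 f2 28 74 f8 10 is 9 bytes > B = 7, so hash it first: H(key) = b8 e5, then zero-pad to 7 bytes: K' = b8 e5 00 00 00 00 00.
XOR each byte with 0x5c: b8⊕5c=e4, e5⊕5c=b9, 00⊕5c=5c, 00⊕5c=5c, 00⊕5c=5c, 00⊕5c=5c, 00⊕5c=5c.

e4b95c5c5c5c5c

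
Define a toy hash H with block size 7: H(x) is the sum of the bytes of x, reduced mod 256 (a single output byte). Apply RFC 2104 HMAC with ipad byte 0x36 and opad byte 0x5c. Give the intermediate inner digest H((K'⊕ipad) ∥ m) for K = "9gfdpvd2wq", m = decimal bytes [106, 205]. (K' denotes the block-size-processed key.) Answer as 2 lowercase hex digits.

Key "9gfdpvd2wq" = 39 67 66 64 70 76 64 32 77 71 is 10 bytes > B = 7, so hash it first: H(key) = ce, then zero-pad to 7 bytes: K' = ce 00 00 00 00 00 00.
K' ⊕ ipad = f8 36 36 36 36 36 36.
Inner input = f8 36 36 36 36 36 36 ∥ 6a cd.
Inner hash: sum = 248+54+54+54+54+54+54+106+205 = 883; mod 256 = 115 → 73.

73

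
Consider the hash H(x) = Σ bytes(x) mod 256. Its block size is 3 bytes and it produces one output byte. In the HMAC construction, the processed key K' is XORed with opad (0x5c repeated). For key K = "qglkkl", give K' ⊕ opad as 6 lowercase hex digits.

da5c5c

Key "qglkkl" = 71 67 6c 6b 6b 6c is 6 bytes > B = 3, so hash it first: H(key) = 86, then zero-pad to 3 bytes: K' = 86 00 00.
XOR each byte with 0x5c: 86⊕5c=da, 00⊕5c=5c, 00⊕5c=5c.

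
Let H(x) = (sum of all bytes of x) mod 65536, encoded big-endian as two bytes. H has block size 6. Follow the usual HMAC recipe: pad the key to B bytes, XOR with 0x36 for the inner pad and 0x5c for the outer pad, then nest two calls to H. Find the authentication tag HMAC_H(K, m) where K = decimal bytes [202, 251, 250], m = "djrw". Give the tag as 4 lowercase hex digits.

03e9

Key decimal bytes [202, 251, 250] = ca fb fa is 3 bytes ≤ B = 6; zero-pad to 6 bytes: K' = ca fb fa 00 00 00.
K' ⊕ ipad = fc cd cc 36 36 36.  K' ⊕ opad = 96 a7 a6 5c 5c 5c.
Inner input = (K'⊕ipad) ∥ m = fc cd cc 36 36 36 ∥ 64 6a 72 77.
Inner hash: sum = 252+205+204+54+54+54+100+106+114+119 = 1262 → 04 ee.
Outer input = (K'⊕opad) ∥ inner = 96 a7 a6 5c 5c 5c ∥ 04 ee.
Outer hash (tag): sum = 150+167+166+92+92+92+4+238 = 1001 → 03 e9.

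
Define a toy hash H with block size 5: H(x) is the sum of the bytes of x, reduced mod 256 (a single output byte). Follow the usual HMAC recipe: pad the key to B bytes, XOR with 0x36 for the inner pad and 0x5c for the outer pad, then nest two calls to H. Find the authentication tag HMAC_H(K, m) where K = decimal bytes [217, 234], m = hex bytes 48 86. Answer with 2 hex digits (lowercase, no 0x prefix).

8a

Key decimal bytes [217, 234] = d9 ea is 2 bytes ≤ B = 5; zero-pad to 5 bytes: K' = d9 ea 00 00 00.
K' ⊕ ipad = ef dc 36 36 36.  K' ⊕ opad = 85 b6 5c 5c 5c.
Inner input = (K'⊕ipad) ∥ m = ef dc 36 36 36 ∥ 48 86.
Inner hash: sum = 239+220+54+54+54+72+134 = 827; mod 256 = 59 → 3b.
Outer input = (K'⊕opad) ∥ inner = 85 b6 5c 5c 5c ∥ 3b.
Outer hash (tag): sum = 133+182+92+92+92+59 = 650; mod 256 = 138 → 8a.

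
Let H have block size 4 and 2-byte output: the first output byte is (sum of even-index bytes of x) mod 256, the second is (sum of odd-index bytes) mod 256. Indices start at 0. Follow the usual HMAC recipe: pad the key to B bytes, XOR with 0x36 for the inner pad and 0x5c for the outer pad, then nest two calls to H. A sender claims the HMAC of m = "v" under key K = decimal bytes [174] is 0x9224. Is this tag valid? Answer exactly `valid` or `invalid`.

valid

Key decimal bytes [174] = ae is 1 byte ≤ B = 4; zero-pad to 4 bytes: K' = ae 00 00 00.
K' ⊕ ipad = 98 36 36 36; K' ⊕ opad = f2 5c 5c 5c.
Inner hash: even-index sum = 324 mod 256 = 68; odd-index sum = 108 mod 256 = 108 → 44 6c.
Outer hash (recomputed tag): even-index sum = 402 mod 256 = 146; odd-index sum = 292 mod 256 = 36 → 92 24.
Recomputed tag = 9224; claimed = 9224 → match.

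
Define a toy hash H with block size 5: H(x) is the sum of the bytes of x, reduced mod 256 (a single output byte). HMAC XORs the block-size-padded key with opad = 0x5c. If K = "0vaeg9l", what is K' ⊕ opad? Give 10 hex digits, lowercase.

245c5c5c5c

Key "0vaeg9l" = 30 76 61 65 67 39 6c is 7 bytes > B = 5, so hash it first: H(key) = 78, then zero-pad to 5 bytes: K' = 78 00 00 00 00.
XOR each byte with 0x5c: 78⊕5c=24, 00⊕5c=5c, 00⊕5c=5c, 00⊕5c=5c, 00⊕5c=5c.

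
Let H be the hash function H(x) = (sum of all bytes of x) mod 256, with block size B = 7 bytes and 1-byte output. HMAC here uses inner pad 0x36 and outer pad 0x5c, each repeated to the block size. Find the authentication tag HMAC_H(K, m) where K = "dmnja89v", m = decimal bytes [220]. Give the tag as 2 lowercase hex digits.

bc

Key "dmnja89v" = 64 6d 6e 6a 61 38 39 76 is 8 bytes > B = 7, so hash it first: H(key) = f1, then zero-pad to 7 bytes: K' = f1 00 00 00 00 00 00.
K' ⊕ ipad = c7 36 36 36 36 36 36.  K' ⊕ opad = ad 5c 5c 5c 5c 5c 5c.
Inner input = (K'⊕ipad) ∥ m = c7 36 36 36 36 36 36 ∥ dc.
Inner hash: sum = 199+54+54+54+54+54+54+220 = 743; mod 256 = 231 → e7.
Outer input = (K'⊕opad) ∥ inner = ad 5c 5c 5c 5c 5c 5c ∥ e7.
Outer hash (tag): sum = 173+92+92+92+92+92+92+231 = 956; mod 256 = 188 → bc.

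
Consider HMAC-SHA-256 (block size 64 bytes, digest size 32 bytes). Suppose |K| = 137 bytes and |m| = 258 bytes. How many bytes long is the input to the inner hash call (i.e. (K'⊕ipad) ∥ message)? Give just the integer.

322

Key is 137 > 64 bytes, so it is hashed to 32 bytes then zero-padded to 64: |K'| = 64.
Inner input = (K'⊕ipad) ∥ m → 64 + 258 = 322 bytes.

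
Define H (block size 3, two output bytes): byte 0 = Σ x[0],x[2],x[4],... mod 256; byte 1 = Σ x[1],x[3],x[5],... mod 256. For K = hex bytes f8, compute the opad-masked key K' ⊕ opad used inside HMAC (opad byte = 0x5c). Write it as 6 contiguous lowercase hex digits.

Key hex bytes f8 is 1 byte ≤ B = 3; zero-pad to 3 bytes: K' = f8 00 00.
XOR each byte with 0x5c: f8⊕5c=a4, 00⊕5c=5c, 00⊕5c=5c.

a45c5c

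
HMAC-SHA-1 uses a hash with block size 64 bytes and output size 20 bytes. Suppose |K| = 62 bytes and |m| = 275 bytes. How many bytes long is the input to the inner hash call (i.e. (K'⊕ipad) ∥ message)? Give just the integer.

Key is 62 ≤ 64 bytes, zero-padded: |K'| = 64.
Inner input = (K'⊕ipad) ∥ m → 64 + 275 = 339 bytes.

339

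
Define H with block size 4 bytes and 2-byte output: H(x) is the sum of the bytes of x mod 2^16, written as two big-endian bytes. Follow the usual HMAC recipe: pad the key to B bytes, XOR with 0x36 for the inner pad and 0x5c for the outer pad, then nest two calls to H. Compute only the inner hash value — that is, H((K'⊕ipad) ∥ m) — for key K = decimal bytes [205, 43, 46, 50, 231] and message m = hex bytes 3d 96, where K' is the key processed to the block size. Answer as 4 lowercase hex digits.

017c

Key decimal bytes [205, 43, 46, 50, 231] = cd 2b 2e 32 e7 is 5 bytes > B = 4, so hash it first: H(key) = 02 3f, then zero-pad to 4 bytes: K' = 02 3f 00 00.
K' ⊕ ipad = 34 09 36 36.
Inner input = 34 09 36 36 ∥ 3d 96.
Inner hash: sum = 52+9+54+54+61+150 = 380 → 01 7c.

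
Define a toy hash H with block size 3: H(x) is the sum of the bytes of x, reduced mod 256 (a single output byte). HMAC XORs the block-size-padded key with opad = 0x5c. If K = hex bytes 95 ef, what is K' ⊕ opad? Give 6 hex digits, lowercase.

Key hex bytes 95 ef is 2 bytes ≤ B = 3; zero-pad to 3 bytes: K' = 95 ef 00.
XOR each byte with 0x5c: 95⊕5c=c9, ef⊕5c=b3, 00⊕5c=5c.

c9b35c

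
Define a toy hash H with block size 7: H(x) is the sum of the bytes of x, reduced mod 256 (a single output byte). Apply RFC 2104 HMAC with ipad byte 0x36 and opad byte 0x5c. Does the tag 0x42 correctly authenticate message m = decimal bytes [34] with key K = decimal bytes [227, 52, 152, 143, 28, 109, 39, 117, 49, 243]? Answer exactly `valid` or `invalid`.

invalid

Key decimal bytes [227, 52, 152, 143, 28, 109, 39, 117, 49, 243] = e3 34 98 8f 1c 6d 27 75 31 f3 is 10 bytes > B = 7, so hash it first: H(key) = 87, then zero-pad to 7 bytes: K' = 87 00 00 00 00 00 00.
K' ⊕ ipad = b1 36 36 36 36 36 36; K' ⊕ opad = db 5c 5c 5c 5c 5c 5c.
Inner hash: sum = 177+54+54+54+54+54+54+34 = 535; mod 256 = 23 → 17.
Outer hash (recomputed tag): sum = 219+92+92+92+92+92+92+23 = 794; mod 256 = 26 → 1a.
Recomputed tag = 1a; claimed = 42 → mismatch.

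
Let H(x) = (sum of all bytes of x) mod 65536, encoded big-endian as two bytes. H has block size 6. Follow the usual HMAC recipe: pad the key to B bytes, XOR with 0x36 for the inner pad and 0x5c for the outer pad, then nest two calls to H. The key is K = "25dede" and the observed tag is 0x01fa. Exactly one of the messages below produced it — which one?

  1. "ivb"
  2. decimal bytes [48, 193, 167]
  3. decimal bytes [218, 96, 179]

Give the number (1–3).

Key "25dede" = 32 35 64 65 64 65 is exactly B = 6 bytes: K' = 32 35 64 65 64 65.
K' ⊕ ipad = 04 03 52 53 52 53; K' ⊕ opad = 6e 69 38 39 38 39.
m1: inner = H(04 03 52 53 52 53 69 76 62) = 02 92; tag = H(6e 69 38 39 38 39 02 92) = 024d
m2: inner = H(04 03 52 53 52 53 30 c1 a7) = 02 e9; tag = H(6e 69 38 39 38 39 02 e9) = 02a4
m3: inner = H(04 03 52 53 52 53 da 60 b3) = 03 3e; tag = H(6e 69 38 39 38 39 03 3e) = 01fa ← matches

3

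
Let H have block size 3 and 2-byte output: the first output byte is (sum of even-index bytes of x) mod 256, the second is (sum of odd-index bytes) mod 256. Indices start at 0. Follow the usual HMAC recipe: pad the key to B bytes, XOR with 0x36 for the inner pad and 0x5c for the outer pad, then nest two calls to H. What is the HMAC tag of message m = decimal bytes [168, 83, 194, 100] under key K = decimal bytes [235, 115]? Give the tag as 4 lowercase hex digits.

Key decimal bytes [235, 115] = eb 73 is 2 bytes ≤ B = 3; zero-pad to 3 bytes: K' = eb 73 00.
K' ⊕ ipad = dd 45 36.  K' ⊕ opad = b7 2f 5c.
Inner input = (K'⊕ipad) ∥ m = dd 45 36 ∥ a8 53 c2 64.
Inner hash: even-index sum = 458 mod 256 = 202; odd-index sum = 431 mod 256 = 175 → ca af.
Outer input = (K'⊕opad) ∥ inner = b7 2f 5c ∥ ca af.
Outer hash (tag): even-index sum = 450 mod 256 = 194; odd-index sum = 249 mod 256 = 249 → c2 f9.

c2f9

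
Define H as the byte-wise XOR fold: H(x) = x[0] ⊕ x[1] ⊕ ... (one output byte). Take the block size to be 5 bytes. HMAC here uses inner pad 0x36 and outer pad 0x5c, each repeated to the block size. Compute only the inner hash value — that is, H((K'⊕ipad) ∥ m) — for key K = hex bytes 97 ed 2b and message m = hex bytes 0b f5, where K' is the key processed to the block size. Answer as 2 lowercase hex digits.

99

Key hex bytes 97 ed 2b is 3 bytes ≤ B = 5; zero-pad to 5 bytes: K' = 97 ed 2b 00 00.
K' ⊕ ipad = a1 db 1d 36 36.
Inner input = a1 db 1d 36 36 ∥ 0b f5.
Inner hash: XOR a1⊕db⊕1d⊕36⊕36⊕0b⊕f5 = 99.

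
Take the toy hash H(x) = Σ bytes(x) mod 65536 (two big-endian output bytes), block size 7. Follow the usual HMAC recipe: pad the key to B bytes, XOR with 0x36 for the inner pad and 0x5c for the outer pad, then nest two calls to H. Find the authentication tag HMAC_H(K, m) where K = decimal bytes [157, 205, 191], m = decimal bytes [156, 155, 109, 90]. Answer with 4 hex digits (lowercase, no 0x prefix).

03af

Key decimal bytes [157, 205, 191] = 9d cd bf is 3 bytes ≤ B = 7; zero-pad to 7 bytes: K' = 9d cd bf 00 00 00 00.
K' ⊕ ipad = ab fb 89 36 36 36 36.  K' ⊕ opad = c1 91 e3 5c 5c 5c 5c.
Inner input = (K'⊕ipad) ∥ m = ab fb 89 36 36 36 36 ∥ 9c 9b 6d 5a.
Inner hash: sum = 171+251+137+54+54+54+54+156+155+109+90 = 1285 → 05 05.
Outer input = (K'⊕opad) ∥ inner = c1 91 e3 5c 5c 5c 5c ∥ 05 05.
Outer hash (tag): sum = 193+145+227+92+92+92+92+5+5 = 943 → 03 af.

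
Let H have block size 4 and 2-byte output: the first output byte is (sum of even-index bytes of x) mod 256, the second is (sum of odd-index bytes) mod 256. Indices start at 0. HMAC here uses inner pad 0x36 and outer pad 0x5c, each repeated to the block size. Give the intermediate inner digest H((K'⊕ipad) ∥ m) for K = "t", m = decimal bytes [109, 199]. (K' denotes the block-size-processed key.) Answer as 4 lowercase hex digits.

e533

Key "t" = 74 is 1 byte ≤ B = 4; zero-pad to 4 bytes: K' = 74 00 00 00.
K' ⊕ ipad = 42 36 36 36.
Inner input = 42 36 36 36 ∥ 6d c7.
Inner hash: even-index sum = 229 mod 256 = 229; odd-index sum = 307 mod 256 = 51 → e5 33.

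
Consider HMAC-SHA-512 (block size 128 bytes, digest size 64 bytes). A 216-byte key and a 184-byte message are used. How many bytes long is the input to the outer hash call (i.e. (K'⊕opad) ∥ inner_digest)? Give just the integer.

192

Key is 216 > 128 bytes, so it is hashed to 64 bytes then zero-padded to 128: |K'| = 128.
Outer input = (K'⊕opad) ∥ H(inner) → 128 + 64 = 192 bytes.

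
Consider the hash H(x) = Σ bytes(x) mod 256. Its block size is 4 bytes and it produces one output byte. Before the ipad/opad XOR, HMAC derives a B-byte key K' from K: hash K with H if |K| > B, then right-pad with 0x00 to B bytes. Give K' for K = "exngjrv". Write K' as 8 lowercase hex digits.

|K| = 7 > B = 4, so first hash the key.
H(K): sum = 101+120+110+103+106+114+118 = 772; mod 256 = 4 → 04.
Zero-pad H(K) = 04 to 4 bytes: K' = 04 00 00 00.

04000000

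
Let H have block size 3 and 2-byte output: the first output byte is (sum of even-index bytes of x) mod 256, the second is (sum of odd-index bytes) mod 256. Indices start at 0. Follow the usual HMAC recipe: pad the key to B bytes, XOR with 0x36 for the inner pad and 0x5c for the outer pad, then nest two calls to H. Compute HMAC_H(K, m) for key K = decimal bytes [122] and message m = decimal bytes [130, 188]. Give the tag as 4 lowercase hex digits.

Key decimal bytes [122] = 7a is 1 byte ≤ B = 3; zero-pad to 3 bytes: K' = 7a 00 00.
K' ⊕ ipad = 4c 36 36.  K' ⊕ opad = 26 5c 5c.
Inner input = (K'⊕ipad) ∥ m = 4c 36 36 ∥ 82 bc.
Inner hash: even-index sum = 318 mod 256 = 62; odd-index sum = 184 mod 256 = 184 → 3e b8.
Outer input = (K'⊕opad) ∥ inner = 26 5c 5c ∥ 3e b8.
Outer hash (tag): even-index sum = 314 mod 256 = 58; odd-index sum = 154 mod 256 = 154 → 3a 9a.

3a9a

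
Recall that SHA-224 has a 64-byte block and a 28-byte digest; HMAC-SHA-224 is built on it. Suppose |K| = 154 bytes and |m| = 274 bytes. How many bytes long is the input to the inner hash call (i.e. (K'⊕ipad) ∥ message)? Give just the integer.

338

Key is 154 > 64 bytes, so it is hashed to 28 bytes then zero-padded to 64: |K'| = 64.
Inner input = (K'⊕ipad) ∥ m → 64 + 274 = 338 bytes.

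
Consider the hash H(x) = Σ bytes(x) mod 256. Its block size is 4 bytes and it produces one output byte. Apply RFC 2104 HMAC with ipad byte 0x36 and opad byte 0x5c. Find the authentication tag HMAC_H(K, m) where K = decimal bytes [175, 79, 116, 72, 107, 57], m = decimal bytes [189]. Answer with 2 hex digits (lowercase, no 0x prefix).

dd

Key decimal bytes [175, 79, 116, 72, 107, 57] = af 4f 74 48 6b 39 is 6 bytes > B = 4, so hash it first: H(key) = 5e, then zero-pad to 4 bytes: K' = 5e 00 00 00.
K' ⊕ ipad = 68 36 36 36.  K' ⊕ opad = 02 5c 5c 5c.
Inner input = (K'⊕ipad) ∥ m = 68 36 36 36 ∥ bd.
Inner hash: sum = 104+54+54+54+189 = 455; mod 256 = 199 → c7.
Outer input = (K'⊕opad) ∥ inner = 02 5c 5c 5c ∥ c7.
Outer hash (tag): sum = 2+92+92+92+199 = 477; mod 256 = 221 → dd.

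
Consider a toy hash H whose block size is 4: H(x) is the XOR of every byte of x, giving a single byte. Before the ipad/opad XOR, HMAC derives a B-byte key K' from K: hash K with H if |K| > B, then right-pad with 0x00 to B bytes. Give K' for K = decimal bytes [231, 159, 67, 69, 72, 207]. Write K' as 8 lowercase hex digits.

|K| = 6 > B = 4, so first hash the key.
H(K): XOR e7⊕9f⊕43⊕45⊕48⊕cf = f9.
Zero-pad H(K) = f9 to 4 bytes: K' = f9 00 00 00.

f9000000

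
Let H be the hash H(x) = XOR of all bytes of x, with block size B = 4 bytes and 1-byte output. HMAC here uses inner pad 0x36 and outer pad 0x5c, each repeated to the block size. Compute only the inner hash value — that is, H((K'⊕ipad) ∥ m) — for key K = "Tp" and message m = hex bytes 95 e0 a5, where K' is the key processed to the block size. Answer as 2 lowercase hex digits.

f4

Key "Tp" = 54 70 is 2 bytes ≤ B = 4; zero-pad to 4 bytes: K' = 54 70 00 00.
K' ⊕ ipad = 62 46 36 36.
Inner input = 62 46 36 36 ∥ 95 e0 a5.
Inner hash: XOR 62⊕46⊕36⊕36⊕95⊕e0⊕a5 = f4.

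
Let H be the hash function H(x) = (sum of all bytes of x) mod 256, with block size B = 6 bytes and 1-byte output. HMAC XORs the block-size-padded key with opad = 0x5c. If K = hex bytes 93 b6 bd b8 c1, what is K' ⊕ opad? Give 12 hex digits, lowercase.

cfeae1e49d5c

Key hex bytes 93 b6 bd b8 c1 is 5 bytes ≤ B = 6; zero-pad to 6 bytes: K' = 93 b6 bd b8 c1 00.
XOR each byte with 0x5c: 93⊕5c=cf, b6⊕5c=ea, bd⊕5c=e1, b8⊕5c=e4, c1⊕5c=9d, 00⊕5c=5c.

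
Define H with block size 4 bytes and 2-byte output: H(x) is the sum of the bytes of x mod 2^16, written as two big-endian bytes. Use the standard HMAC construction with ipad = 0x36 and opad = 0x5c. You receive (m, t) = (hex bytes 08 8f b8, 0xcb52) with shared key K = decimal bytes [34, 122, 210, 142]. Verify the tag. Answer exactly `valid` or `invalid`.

invalid

Key decimal bytes [34, 122, 210, 142] = 22 7a d2 8e is exactly B = 4 bytes: K' = 22 7a d2 8e.
K' ⊕ ipad = 14 4c e4 b8; K' ⊕ opad = 7e 26 8e d2.
Inner hash: sum = 20+76+228+184+8+143+184 = 843 → 03 4b.
Outer hash (recomputed tag): sum = 126+38+142+210+3+75 = 594 → 02 52.
Recomputed tag = 0252; claimed = cb52 → mismatch.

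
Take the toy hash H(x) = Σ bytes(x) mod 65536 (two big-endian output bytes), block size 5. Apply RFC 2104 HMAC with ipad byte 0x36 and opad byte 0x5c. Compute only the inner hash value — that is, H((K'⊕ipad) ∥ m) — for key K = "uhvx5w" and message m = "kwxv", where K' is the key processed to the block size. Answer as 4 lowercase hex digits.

02e7

Key "uhvx5w" = 75 68 76 78 35 77 is 6 bytes > B = 5, so hash it first: H(key) = 02 77, then zero-pad to 5 bytes: K' = 02 77 00 00 00.
K' ⊕ ipad = 34 41 36 36 36.
Inner input = 34 41 36 36 36 ∥ 6b 77 78 76.
Inner hash: sum = 52+65+54+54+54+107+119+120+118 = 743 → 02 e7.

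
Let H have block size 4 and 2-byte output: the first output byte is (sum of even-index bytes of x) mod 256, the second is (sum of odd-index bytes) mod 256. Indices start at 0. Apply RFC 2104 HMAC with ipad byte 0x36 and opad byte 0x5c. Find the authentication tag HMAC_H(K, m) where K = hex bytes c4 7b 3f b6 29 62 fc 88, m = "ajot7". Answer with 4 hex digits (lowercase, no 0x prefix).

Key hex bytes c4 7b 3f b6 29 62 fc 88 is 8 bytes > B = 4, so hash it first: H(key) = 28 1b, then zero-pad to 4 bytes: K' = 28 1b 00 00.
K' ⊕ ipad = 1e 2d 36 36.  K' ⊕ opad = 74 47 5c 5c.
Inner input = (K'⊕ipad) ∥ m = 1e 2d 36 36 ∥ 61 6a 6f 74 37.
Inner hash: even-index sum = 347 mod 256 = 91; odd-index sum = 321 mod 256 = 65 → 5b 41.
Outer input = (K'⊕opad) ∥ inner = 74 47 5c 5c ∥ 5b 41.
Outer hash (tag): even-index sum = 299 mod 256 = 43; odd-index sum = 228 mod 256 = 228 → 2b e4.

2be4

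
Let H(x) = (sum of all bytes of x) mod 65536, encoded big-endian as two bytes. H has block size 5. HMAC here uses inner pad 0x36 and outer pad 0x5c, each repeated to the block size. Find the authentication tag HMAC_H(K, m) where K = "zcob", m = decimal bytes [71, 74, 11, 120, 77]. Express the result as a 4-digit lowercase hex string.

Key "zcob" = 7a 63 6f 62 is 4 bytes ≤ B = 5; zero-pad to 5 bytes: K' = 7a 63 6f 62 00.
K' ⊕ ipad = 4c 55 59 54 36.  K' ⊕ opad = 26 3f 33 3e 5c.
Inner input = (K'⊕ipad) ∥ m = 4c 55 59 54 36 ∥ 47 4a 0b 78 4d.
Inner hash: sum = 76+85+89+84+54+71+74+11+120+77 = 741 → 02 e5.
Outer input = (K'⊕opad) ∥ inner = 26 3f 33 3e 5c ∥ 02 e5.
Outer hash (tag): sum = 38+63+51+62+92+2+229 = 537 → 02 19.

0219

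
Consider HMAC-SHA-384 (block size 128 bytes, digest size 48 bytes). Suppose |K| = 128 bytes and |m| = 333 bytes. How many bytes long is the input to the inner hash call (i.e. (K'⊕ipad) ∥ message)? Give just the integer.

Key is 128 ≤ 128 bytes, zero-padded: |K'| = 128.
Inner input = (K'⊕ipad) ∥ m → 128 + 333 = 461 bytes.

461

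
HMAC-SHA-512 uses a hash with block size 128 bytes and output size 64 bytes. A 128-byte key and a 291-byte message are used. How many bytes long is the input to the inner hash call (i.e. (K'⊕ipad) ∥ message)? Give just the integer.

419

Key is 128 ≤ 128 bytes, zero-padded: |K'| = 128.
Inner input = (K'⊕ipad) ∥ m → 128 + 291 = 419 bytes.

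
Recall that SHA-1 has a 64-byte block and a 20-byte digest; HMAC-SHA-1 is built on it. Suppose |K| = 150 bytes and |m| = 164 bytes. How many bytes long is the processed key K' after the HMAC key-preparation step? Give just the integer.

Key is 150 > 64 bytes, so it is hashed to 20 bytes then zero-padded to 64: |K'| = 64.

64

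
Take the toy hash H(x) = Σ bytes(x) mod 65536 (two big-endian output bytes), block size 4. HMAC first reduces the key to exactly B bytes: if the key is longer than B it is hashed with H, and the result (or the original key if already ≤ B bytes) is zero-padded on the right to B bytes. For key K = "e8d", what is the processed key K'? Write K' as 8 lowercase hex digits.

65386400

Key "e8d" = 65 38 64 is 3 bytes ≤ B = 4; zero-pad to 4 bytes: K' = 65 38 64 00.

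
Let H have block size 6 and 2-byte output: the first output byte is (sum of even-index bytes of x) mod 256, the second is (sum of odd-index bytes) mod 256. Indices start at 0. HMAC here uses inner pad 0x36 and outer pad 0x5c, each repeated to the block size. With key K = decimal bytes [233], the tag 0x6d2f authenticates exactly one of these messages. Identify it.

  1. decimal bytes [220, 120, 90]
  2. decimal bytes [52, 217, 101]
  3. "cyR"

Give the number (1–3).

Key decimal bytes [233] = e9 is 1 byte ≤ B = 6; zero-pad to 6 bytes: K' = e9 00 00 00 00 00.
K' ⊕ ipad = df 36 36 36 36 36; K' ⊕ opad = b5 5c 5c 5c 5c 5c.
m1: inner = H(df 36 36 36 36 36 dc 78 5a) = 81 1a; tag = H(b5 5c 5c 5c 5c 5c 81 1a) = ee2e
m2: inner = H(df 36 36 36 36 36 34 d9 65) = e4 7b; tag = H(b5 5c 5c 5c 5c 5c e4 7b) = 518f
m3: inner = H(df 36 36 36 36 36 63 79 52) = 00 1b; tag = H(b5 5c 5c 5c 5c 5c 00 1b) = 6d2f ← matches

3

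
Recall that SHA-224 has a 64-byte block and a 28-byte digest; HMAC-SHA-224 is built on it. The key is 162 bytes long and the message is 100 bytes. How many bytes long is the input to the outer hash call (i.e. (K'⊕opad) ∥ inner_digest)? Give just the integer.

Key is 162 > 64 bytes, so it is hashed to 28 bytes then zero-padded to 64: |K'| = 64.
Outer input = (K'⊕opad) ∥ H(inner) → 64 + 28 = 92 bytes.

92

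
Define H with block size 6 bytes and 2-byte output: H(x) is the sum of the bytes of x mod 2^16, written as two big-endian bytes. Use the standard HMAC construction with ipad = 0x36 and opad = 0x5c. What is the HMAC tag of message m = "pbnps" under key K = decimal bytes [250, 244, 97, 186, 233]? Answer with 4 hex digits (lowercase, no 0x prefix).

Key decimal bytes [250, 244, 97, 186, 233] = fa f4 61 ba e9 is 5 bytes ≤ B = 6; zero-pad to 6 bytes: K' = fa f4 61 ba e9 00.
K' ⊕ ipad = cc c2 57 8c df 36.  K' ⊕ opad = a6 a8 3d e6 b5 5c.
Inner input = (K'⊕ipad) ∥ m = cc c2 57 8c df 36 ∥ 70 62 6e 70 73.
Inner hash: sum = 204+194+87+140+223+54+112+98+110+112+115 = 1449 → 05 a9.
Outer input = (K'⊕opad) ∥ inner = a6 a8 3d e6 b5 5c ∥ 05 a9.
Outer hash (tag): sum = 166+168+61+230+181+92+5+169 = 1072 → 04 30.

0430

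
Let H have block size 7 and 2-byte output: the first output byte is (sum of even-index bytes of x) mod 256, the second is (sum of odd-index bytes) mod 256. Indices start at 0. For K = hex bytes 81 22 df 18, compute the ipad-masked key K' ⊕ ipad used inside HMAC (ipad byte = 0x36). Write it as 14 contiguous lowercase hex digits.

Key hex bytes 81 22 df 18 is 4 bytes ≤ B = 7; zero-pad to 7 bytes: K' = 81 22 df 18 00 00 00.
XOR each byte with 0x36: 81⊕36=b7, 22⊕36=14, df⊕36=e9, 18⊕36=2e, 00⊕36=36, 00⊕36=36, 00⊕36=36.

b714e92e363636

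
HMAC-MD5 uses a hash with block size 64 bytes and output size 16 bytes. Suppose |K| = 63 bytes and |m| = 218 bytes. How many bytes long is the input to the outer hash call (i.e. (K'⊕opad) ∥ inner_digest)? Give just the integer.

Key is 63 ≤ 64 bytes, zero-padded: |K'| = 64.
Outer input = (K'⊕opad) ∥ H(inner) → 64 + 16 = 80 bytes.

80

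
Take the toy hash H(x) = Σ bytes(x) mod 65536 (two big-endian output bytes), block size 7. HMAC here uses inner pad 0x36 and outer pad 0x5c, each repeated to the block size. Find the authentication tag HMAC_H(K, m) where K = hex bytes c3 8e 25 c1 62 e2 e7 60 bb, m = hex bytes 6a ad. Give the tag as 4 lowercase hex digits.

Key hex bytes c3 8e 25 c1 62 e2 e7 60 bb is 9 bytes > B = 7, so hash it first: H(key) = 05 7d, then zero-pad to 7 bytes: K' = 05 7d 00 00 00 00 00.
K' ⊕ ipad = 33 4b 36 36 36 36 36.  K' ⊕ opad = 59 21 5c 5c 5c 5c 5c.
Inner input = (K'⊕ipad) ∥ m = 33 4b 36 36 36 36 36 ∥ 6a ad.
Inner hash: sum = 51+75+54+54+54+54+54+106+173 = 675 → 02 a3.
Outer input = (K'⊕opad) ∥ inner = 59 21 5c 5c 5c 5c 5c ∥ 02 a3.
Outer hash (tag): sum = 89+33+92+92+92+92+92+2+163 = 747 → 02 eb.

02eb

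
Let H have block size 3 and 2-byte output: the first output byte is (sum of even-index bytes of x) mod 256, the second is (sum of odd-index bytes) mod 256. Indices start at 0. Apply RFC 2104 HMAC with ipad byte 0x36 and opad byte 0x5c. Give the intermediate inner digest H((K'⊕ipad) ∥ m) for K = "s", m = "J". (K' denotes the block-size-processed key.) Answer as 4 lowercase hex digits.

Key "s" = 73 is 1 byte ≤ B = 3; zero-pad to 3 bytes: K' = 73 00 00.
K' ⊕ ipad = 45 36 36.
Inner input = 45 36 36 ∥ 4a.
Inner hash: even-index sum = 123 mod 256 = 123; odd-index sum = 128 mod 256 = 128 → 7b 80.

7b80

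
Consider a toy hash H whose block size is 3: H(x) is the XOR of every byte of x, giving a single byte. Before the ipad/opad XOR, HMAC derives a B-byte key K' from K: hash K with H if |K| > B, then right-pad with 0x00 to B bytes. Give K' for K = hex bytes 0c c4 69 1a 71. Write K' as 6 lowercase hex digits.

ca0000

|K| = 5 > B = 3, so first hash the key.
H(K): XOR 0c⊕c4⊕69⊕1a⊕71 = ca.
Zero-pad H(K) = ca to 3 bytes: K' = ca 00 00.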